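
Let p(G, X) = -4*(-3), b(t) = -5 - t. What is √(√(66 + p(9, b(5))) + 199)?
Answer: √(199 + √78) ≈ 14.416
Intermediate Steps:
p(G, X) = 12
√(√(66 + p(9, b(5))) + 199) = √(√(66 + 12) + 199) = √(√78 + 199) = √(199 + √78)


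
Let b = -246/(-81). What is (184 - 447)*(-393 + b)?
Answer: 2769127/27 ≈ 1.0256e+5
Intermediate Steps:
b = 82/27 (b = -246*(-1/81) = 82/27 ≈ 3.0370)
(184 - 447)*(-393 + b) = (184 - 447)*(-393 + 82/27) = -263*(-10529/27) = 2769127/27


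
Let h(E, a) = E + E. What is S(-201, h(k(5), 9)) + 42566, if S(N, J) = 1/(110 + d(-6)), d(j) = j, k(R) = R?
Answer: 4426865/104 ≈ 42566.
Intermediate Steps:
h(E, a) = 2*E
S(N, J) = 1/104 (S(N, J) = 1/(110 - 6) = 1/104)
S(-201, h(k(5), 9)) + 42566 = 1/104 + 42566 = 4426865/104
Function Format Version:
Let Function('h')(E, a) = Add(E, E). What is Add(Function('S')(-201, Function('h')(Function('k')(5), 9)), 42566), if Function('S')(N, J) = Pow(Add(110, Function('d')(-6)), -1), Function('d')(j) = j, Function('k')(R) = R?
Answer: Rational(4426865, 104) ≈ 42566.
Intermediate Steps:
Function('h')(E, a) = Mul(2, E)
Function('S')(N, J) = Rational(1, 104) (Function('S')(N, J) = Pow(Add(110, -6), -1) = Pow(104, -1) = Rational(1, 104))
Add(Function('S')(-201, Function('h')(Function('k')(5), 9)), 42566) = Add(Rational(1, 104), 42566) = Rational(4426865, 104)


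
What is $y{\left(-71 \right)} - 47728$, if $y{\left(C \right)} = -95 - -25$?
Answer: $-47798$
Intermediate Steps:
$y{\left(C \right)} = -70$ ($y{\left(C \right)} = -95 + 25 = -70$)
$y{\left(-71 \right)} - 47728 = -70 - 47728 = -47798$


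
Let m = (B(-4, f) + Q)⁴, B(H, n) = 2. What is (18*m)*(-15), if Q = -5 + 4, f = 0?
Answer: -270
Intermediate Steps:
Q = -1
m = 1 (m = (2 - 1)⁴ = 1⁴ = 1)
(18*m)*(-15) = (18*1)*(-15) = 18*(-15) = -270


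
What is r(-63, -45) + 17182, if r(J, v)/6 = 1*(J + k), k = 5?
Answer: 16834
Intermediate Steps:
r(J, v) = 30 + 6*J (r(J, v) = 6*(1*(J + 5)) = 6*(1*(5 + J)) = 6*(5 + J) = 30 + 6*J)
r(-63, -45) + 17182 = (30 + 6*(-63)) + 17182 = (30 - 378) + 17182 = -348 + 17182 = 16834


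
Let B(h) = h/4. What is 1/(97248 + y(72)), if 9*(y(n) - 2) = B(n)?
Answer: 1/97252 ≈ 1.0283e-5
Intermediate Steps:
B(h) = h/4 (B(h) = h*(¼) = h/4)
y(n) = 2 + n/36 (y(n) = 2 + (n/4)/9 = 2 + n/36)
1/(97248 + y(72)) = 1/(97248 + (2 + (1/36)*72)) = 1/(97248 + (2 + 2)) = 1/(97248 + 4) = 1/97252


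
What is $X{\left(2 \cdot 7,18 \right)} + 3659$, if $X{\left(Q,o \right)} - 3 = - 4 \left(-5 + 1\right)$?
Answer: $3678$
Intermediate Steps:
$X{\left(Q,o \right)} = 19$ ($X{\left(Q,o \right)} = 3 - 4 \left(-5 + 1\right) = 3 - -16 = 3 + 16 = 19$)
$X{\left(2 \cdot 7,18 \right)} + 3659 = 19 + 3659 = 3678$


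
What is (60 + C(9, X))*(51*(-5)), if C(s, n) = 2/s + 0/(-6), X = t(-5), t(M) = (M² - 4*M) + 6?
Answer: -46070/3 ≈ -15357.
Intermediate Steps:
t(M) = 6 + M² - 4*M
X = 51 (X = 6 + (-5)² - 4*(-5) = 6 + 25 + 20 = 51)
C(s, n) = 2/s (C(s, n) = 2/s + 0*(-⅙) = 2/s + 0 = 2/s)
(60 + C(9, X))*(51*(-5)) = (60 + 2/9)*(51*(-5)) = (60 + 2*(⅑))*(-255) = (60 + 2/9)*(-255) = (542/9)*(-255) = -46070/3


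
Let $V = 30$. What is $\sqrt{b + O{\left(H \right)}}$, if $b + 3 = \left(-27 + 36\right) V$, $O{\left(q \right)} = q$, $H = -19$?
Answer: $2 \sqrt{62} \approx 15.748$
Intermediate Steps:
$b = 267$ ($b = -3 + \left(-27 + 36\right) 30 = -3 + 9 \cdot 30 = -3 + 270 = 267$)
$\sqrt{b + O{\left(H \right)}} = \sqrt{267 - 19} = \sqrt{248} = 2 \sqrt{62}$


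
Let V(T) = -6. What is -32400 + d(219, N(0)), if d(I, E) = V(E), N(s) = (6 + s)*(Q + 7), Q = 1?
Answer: -32406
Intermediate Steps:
N(s) = 48 + 8*s (N(s) = (6 + s)*(1 + 7) = (6 + s)*8 = 48 + 8*s)
d(I, E) = -6
-32400 + d(219, N(0)) = -32400 - 6 = -32406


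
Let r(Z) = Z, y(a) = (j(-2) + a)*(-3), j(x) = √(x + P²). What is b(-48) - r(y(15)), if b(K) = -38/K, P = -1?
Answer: 1099/24 + 3*I ≈ 45.792 + 3.0*I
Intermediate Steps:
j(x) = √(1 + x) (j(x) = √(x + (-1)²) = √(x + 1) = √(1 + x))
y(a) = -3*I - 3*a (y(a) = (√(1 - 2) + a)*(-3) = (√(-1) + a)*(-3) = (I + a)*(-3) = -3*I - 3*a)
b(-48) - r(y(15)) = -38/(-48) - (-3*I - 3*15) = -38*(-1/48) - (-3*I - 45) = 19/24 - (-45 - 3*I) = 19/24 + (45 + 3*I) = 1099/24 + 3*I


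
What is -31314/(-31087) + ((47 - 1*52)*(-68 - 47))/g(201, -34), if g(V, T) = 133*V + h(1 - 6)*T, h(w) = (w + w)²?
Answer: 748524587/725352971 ≈ 1.0319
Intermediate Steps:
h(w) = 4*w² (h(w) = (2*w)² = 4*w²)
g(V, T) = 100*T + 133*V (g(V, T) = 133*V + (4*(1 - 6)²)*T = 133*V + (4*(-5)²)*T = 133*V + (4*25)*T = 133*V + 100*T = 100*T + 133*V)
-31314/(-31087) + ((47 - 1*52)*(-68 - 47))/g(201, -34) = -31314/(-31087) + ((47 - 1*52)*(-68 - 47))/(100*(-34) + 133*201) = -31314*(-1/31087) + ((47 - 52)*(-115))/(-3400 + 26733) = 31314/31087 - 5*(-115)/23333 = 31314/31087 + 575*(1/23333) = 31314/31087 + 575/23333 = 748524587/725352971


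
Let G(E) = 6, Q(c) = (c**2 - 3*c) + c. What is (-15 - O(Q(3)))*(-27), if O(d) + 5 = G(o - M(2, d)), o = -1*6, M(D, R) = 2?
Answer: 432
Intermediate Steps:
o = -6
Q(c) = c**2 - 2*c
O(d) = 1 (O(d) = -5 + 6 = 1)
(-15 - O(Q(3)))*(-27) = (-15 - 1*1)*(-27) = (-15 - 1)*(-27) = -16*(-27) = 432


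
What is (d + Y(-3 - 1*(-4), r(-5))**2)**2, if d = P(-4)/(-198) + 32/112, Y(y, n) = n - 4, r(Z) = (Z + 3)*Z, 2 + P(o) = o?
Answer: 70375321/53361 ≈ 1318.9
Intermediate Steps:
P(o) = -2 + o
r(Z) = Z*(3 + Z) (r(Z) = (3 + Z)*Z = Z*(3 + Z))
Y(y, n) = -4 + n
d = 73/231 (d = (-2 - 4)/(-198) + 32/112 = -6*(-1/198) + 32*(1/112) = 1/33 + 2/7 = 73/231 ≈ 0.31602)
(d + Y(-3 - 1*(-4), r(-5))**2)**2 = (73/231 + (-4 - 5*(3 - 5))**2)**2 = (73/231 + (-4 - 5*(-2))**2)**2 = (73/231 + (-4 + 10)**2)**2 = (73/231 + 6**2)**2 = (73/231 + 36)**2 = (8389/231)**2 = 70375321/53361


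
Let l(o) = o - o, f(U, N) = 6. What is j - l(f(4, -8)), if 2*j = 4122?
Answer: 2061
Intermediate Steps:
l(o) = 0
j = 2061 (j = (½)*4122 = 2061)
j - l(f(4, -8)) = 2061 - 1*0 = 2061 + 0 = 2061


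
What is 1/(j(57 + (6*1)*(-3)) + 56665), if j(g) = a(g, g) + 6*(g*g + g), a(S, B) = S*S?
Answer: 1/67546 ≈ 1.4805e-5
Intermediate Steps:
a(S, B) = S²
j(g) = 6*g + 7*g² (j(g) = g² + 6*(g*g + g) = g² + 6*(g² + g) = g² + 6*(g + g²) = g² + (6*g + 6*g²) = 6*g + 7*g²)
1/(j(57 + (6*1)*(-3)) + 56665) = 1/((57 + (6*1)*(-3))*(6 + 7*(57 + (6*1)*(-3))) + 56665) = 1/((57 + 6*(-3))*(6 + 7*(57 + 6*(-3))) + 56665) = 1/((57 - 18)*(6 + 7*(57 - 18)) + 56665) = 1/(39*(6 + 7*39) + 56665) = 1/(39*(6 + 273) + 56665) = 1/(39*279 + 56665) = 1/(10881 + 56665) = 1/67546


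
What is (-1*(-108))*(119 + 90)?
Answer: 22572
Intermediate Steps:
(-1*(-108))*(119 + 90) = 108*209 = 22572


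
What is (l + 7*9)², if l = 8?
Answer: 5041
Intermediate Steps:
(l + 7*9)² = (8 + 7*9)² = (8 + 63)² = 71² = 5041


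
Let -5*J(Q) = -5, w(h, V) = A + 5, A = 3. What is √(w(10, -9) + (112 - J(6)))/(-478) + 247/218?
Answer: 247/218 - √119/478 ≈ 1.1102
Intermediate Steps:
w(h, V) = 8 (w(h, V) = 3 + 5 = 8)
J(Q) = 1 (J(Q) = -⅕*(-5) = 1)
√(w(10, -9) + (112 - J(6)))/(-478) + 247/218 = √(8 + (112 - 1*1))/(-478) + 247/218 = √(8 + (112 - 1))*(-1/478) + 247*(1/218) = √(8 + 111)*(-1/478) + 247/218 = √119*(-1/478) + 247/218 = -√119/478 + 247/218 = 247/218 - √119/478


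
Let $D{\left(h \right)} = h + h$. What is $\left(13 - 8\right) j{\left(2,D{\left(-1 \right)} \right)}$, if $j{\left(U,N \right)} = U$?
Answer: $10$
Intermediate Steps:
$D{\left(h \right)} = 2 h$
$\left(13 - 8\right) j{\left(2,D{\left(-1 \right)} \right)} = \left(13 - 8\right) 2 = 5 \cdot 2 = 10$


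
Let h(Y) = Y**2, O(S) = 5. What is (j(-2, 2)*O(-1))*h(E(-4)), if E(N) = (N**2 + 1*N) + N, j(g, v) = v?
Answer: 640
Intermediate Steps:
E(N) = N**2 + 2*N (E(N) = (N**2 + N) + N = (N + N**2) + N = N**2 + 2*N)
(j(-2, 2)*O(-1))*h(E(-4)) = (2*5)*(-4*(2 - 4))**2 = 10*(-4*(-2))**2 = 10*8**2 = 10*64 = 640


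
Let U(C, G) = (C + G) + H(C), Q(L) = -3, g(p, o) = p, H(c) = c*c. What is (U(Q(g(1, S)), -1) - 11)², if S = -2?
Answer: 36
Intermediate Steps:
H(c) = c²
U(C, G) = C + G + C² (U(C, G) = (C + G) + C² = C + G + C²)
(U(Q(g(1, S)), -1) - 11)² = ((-3 - 1 + (-3)²) - 11)² = ((-3 - 1 + 9) - 11)² = (5 - 11)² = (-6)² = 36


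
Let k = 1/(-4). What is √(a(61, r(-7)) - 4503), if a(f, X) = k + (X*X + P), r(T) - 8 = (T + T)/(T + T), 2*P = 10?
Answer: I*√17669/2 ≈ 66.462*I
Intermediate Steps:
P = 5 (P = (½)*10 = 5)
r(T) = 9 (r(T) = 8 + (T + T)/(T + T) = 8 + (2*T)/((2*T)) = 8 + (2*T)*(1/(2*T)) = 8 + 1 = 9)
k = -¼ ≈ -0.25000
a(f, X) = 19/4 + X² (a(f, X) = -¼ + (X*X + 5) = -¼ + (X² + 5) = -¼ + (5 + X²) = 19/4 + X²)
√(a(61, r(-7)) - 4503) = √((19/4 + 9²) - 4503) = √((19/4 + 81) - 4503) = √(343/4 - 4503) = √(-17669/4) = I*√17669/2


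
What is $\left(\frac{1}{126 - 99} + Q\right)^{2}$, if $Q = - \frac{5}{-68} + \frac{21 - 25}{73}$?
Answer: $\frac{55875625}{17963504784} \approx 0.0031105$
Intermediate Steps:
$Q = \frac{93}{4964}$ ($Q = \left(-5\right) \left(- \frac{1}{68}\right) - \frac{4}{73} = \frac{5}{68} - \frac{4}{73} = \frac{93}{4964} \approx 0.018735$)
$\left(\frac{1}{126 - 99} + Q\right)^{2} = \left(\frac{1}{126 - 99} + \frac{93}{4964}\right)^{2} = \left(\frac{1}{27} + \frac{93}{4964}\right)^{2} = \left(\frac{7475}{134028}\right)^{2} = \frac{55875625}{17963504784}$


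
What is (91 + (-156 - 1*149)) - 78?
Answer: -292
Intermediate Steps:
(91 + (-156 - 1*149)) - 78 = (91 + (-156 - 149)) - 78 = (91 - 305) - 78 = -214 - 78 = -292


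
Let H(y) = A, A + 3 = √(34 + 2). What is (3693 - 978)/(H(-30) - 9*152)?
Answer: -181/91 ≈ -1.9890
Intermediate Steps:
A = 3 (A = -3 + √(34 + 2) = -3 + √36 = -3 + 6 = 3)
H(y) = 3
(3693 - 978)/(H(-30) - 9*152) = (3693 - 978)/(3 - 9*152) = 2715/(3 - 1368) = 2715/(-1365) = 2715*(-1/1365) = -181/91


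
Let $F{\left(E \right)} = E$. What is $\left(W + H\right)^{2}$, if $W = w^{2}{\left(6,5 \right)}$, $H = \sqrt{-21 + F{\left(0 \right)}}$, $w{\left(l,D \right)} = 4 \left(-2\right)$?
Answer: $\left(64 + i \sqrt{21}\right)^{2} \approx 4075.0 + 586.57 i$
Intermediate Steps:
$w{\left(l,D \right)} = -8$
$H = i \sqrt{21}$ ($H = \sqrt{-21 + 0} = \sqrt{-21} = i \sqrt{21} \approx 4.5826 i$)
$W = 64$ ($W = \left(-8\right)^{2} = 64$)
$\left(W + H\right)^{2} = \left(64 + i \sqrt{21}\right)^{2}$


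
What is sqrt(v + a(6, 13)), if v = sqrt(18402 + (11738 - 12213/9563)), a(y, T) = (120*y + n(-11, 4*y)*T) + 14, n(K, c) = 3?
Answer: sqrt(70691599037 + 9563*sqrt(2756215412741))/9563 ≈ 30.767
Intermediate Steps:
a(y, T) = 14 + 3*T + 120*y (a(y, T) = (120*y + 3*T) + 14 = (3*T + 120*y) + 14 = 14 + 3*T + 120*y)
v = sqrt(2756215412741)/9563 (v = sqrt(18402 + (11738 - 12213*1/9563)) = sqrt(18402 + (11738 - 12213/9563)) = sqrt(18402 + 112238281/9563) = sqrt(288216607/9563) = sqrt(2756215412741)/9563 ≈ 173.60)
sqrt(v + a(6, 13)) = sqrt(sqrt(2756215412741)/9563 + (14 + 3*13 + 120*6)) = sqrt(sqrt(2756215412741)/9563 + (14 + 39 + 720)) = sqrt(sqrt(2756215412741)/9563 + 773) = sqrt(773 + sqrt(2756215412741)/9563)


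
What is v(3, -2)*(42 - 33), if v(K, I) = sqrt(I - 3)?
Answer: 9*I*sqrt(5) ≈ 20.125*I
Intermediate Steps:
v(K, I) = sqrt(-3 + I)
v(3, -2)*(42 - 33) = sqrt(-3 - 2)*(42 - 33) = sqrt(-5)*9 = (I*sqrt(5))*9 = 9*I*sqrt(5)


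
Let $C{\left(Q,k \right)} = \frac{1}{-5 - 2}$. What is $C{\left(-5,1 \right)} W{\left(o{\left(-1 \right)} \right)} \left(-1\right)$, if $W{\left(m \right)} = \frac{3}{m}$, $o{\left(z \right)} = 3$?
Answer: $\frac{1}{7} \approx 0.14286$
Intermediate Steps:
$C{\left(Q,k \right)} = - \frac{1}{7}$ ($C{\left(Q,k \right)} = \frac{1}{-7} = - \frac{1}{7}$)
$C{\left(-5,1 \right)} W{\left(o{\left(-1 \right)} \right)} \left(-1\right) = - \frac{3 \cdot \frac{1}{3}}{7} \left(-1\right) = \left(- \frac{1}{7}\right) 1 \left(-1\right) = \left(- \frac{1}{7}\right) \left(-1\right) = \frac{1}{7}$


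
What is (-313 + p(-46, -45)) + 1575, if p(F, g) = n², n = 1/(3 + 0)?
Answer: 11359/9 ≈ 1262.1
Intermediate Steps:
n = ⅓ (n = 1/3 = ⅓ ≈ 0.33333)
p(F, g) = ⅑ (p(F, g) = (⅓)² = ⅑)
(-313 + p(-46, -45)) + 1575 = (-313 + ⅑) + 1575 = -2816/9 + 1575 = 11359/9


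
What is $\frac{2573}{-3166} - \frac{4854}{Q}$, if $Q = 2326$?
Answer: $- \frac{10676281}{3682058} \approx -2.8995$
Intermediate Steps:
$\frac{2573}{-3166} - \frac{4854}{Q} = \frac{2573}{-3166} - \frac{4854}{2326} = 2573 \left(- \frac{1}{3166}\right) - \frac{2427}{1163} = - \frac{2573}{3166} - \frac{2427}{1163} = - \frac{10676281}{3682058}$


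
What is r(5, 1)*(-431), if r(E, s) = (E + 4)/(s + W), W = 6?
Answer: -3879/7 ≈ -554.14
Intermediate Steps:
r(E, s) = (4 + E)/(6 + s) (r(E, s) = (E + 4)/(s + 6) = (4 + E)/(6 + s))
r(5, 1)*(-431) = ((4 + 5)/(6 + 1))*(-431) = (9/7)*(-431) = -3879/7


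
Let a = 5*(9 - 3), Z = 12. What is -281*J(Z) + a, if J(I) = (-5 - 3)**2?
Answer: -17954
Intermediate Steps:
a = 30 (a = 5*6 = 30)
J(I) = 64 (J(I) = (-8)**2 = 64)
-281*J(Z) + a = -281*64 + 30 = -17984 + 30 = -17954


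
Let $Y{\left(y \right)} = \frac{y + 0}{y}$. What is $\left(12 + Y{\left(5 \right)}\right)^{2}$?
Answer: $169$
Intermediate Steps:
$Y{\left(y \right)} = 1$ ($Y{\left(y \right)} = \frac{y}{y} = 1$)
$\left(12 + Y{\left(5 \right)}\right)^{2} = \left(12 + 1\right)^{2} = 13^{2} = 169$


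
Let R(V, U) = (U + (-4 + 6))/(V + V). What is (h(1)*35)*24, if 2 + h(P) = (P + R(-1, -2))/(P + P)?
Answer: -1260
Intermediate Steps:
R(V, U) = (2 + U)/(2*V) (R(V, U) = (U + 2)/((2*V)) = (2 + U)*(1/(2*V)) = (2 + U)/(2*V))
h(P) = -3/2 (h(P) = -2 + (P + (½)*(2 - 2)/(-1))/(P + P) = -2 + (P + (½)*(-1)*0)/((2*P)) = -2 + (P + 0)*(1/(2*P)) = -2 + P*(1/(2*P)) = -2 + ½ = -3/2)
(h(1)*35)*24 = -3/2*35*24 = -105/2*24 = -1260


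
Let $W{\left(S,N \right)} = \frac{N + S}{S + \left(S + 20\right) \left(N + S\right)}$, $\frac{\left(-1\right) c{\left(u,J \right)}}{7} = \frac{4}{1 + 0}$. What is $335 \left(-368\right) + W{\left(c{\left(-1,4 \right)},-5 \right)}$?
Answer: $- \frac{29094113}{236} \approx -1.2328 \cdot 10^{5}$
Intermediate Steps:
$c{\left(u,J \right)} = -28$ ($c{\left(u,J \right)} = - 7 \frac{4}{1 + 0} = - 7 \cdot \frac{4}{1} = - 7 \cdot 4 \cdot 1 = \left(-7\right) 4 = -28$)
$W{\left(S,N \right)} = \frac{N + S}{S + \left(20 + S\right) \left(N + S\right)}$
$335 \left(-368\right) + W{\left(c{\left(-1,4 \right)},-5 \right)} = 335 \left(-368\right) + \frac{-5 - 28}{\left(-28\right)^{2} + 20 \left(-5\right) + 21 \left(-28\right) - -140} = -123280 + \frac{1}{784 - 100 - 588 + 140} \left(-33\right) = -123280 + \frac{1}{236} \left(-33\right) = -123280 - \frac{33}{236} = - \frac{29094113}{236}$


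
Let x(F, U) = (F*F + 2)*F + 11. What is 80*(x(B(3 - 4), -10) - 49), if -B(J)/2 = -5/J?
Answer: -84640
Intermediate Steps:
B(J) = 10/J (B(J) = -(-10)/J = 10/J)
x(F, U) = 11 + F*(2 + F**2) (x(F, U) = (F**2 + 2)*F + 11 = (2 + F**2)*F + 11 = F*(2 + F**2) + 11 = 11 + F*(2 + F**2))
80*(x(B(3 - 4), -10) - 49) = 80*((11 + (10/(3 - 4))**3 + 2*(10/(3 - 4))) - 49) = 80*((11 + (10/(-1))**3 + 2*(10/(-1))) - 49) = 80*((11 + (10*(-1))**3 + 2*(10*(-1))) - 49) = 80*((11 + (-10)**3 + 2*(-10)) - 49) = 80*((11 - 1000 - 20) - 49) = 80*(-1009 - 49) = 80*(-1058) = -84640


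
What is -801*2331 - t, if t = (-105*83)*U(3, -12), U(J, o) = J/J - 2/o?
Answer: -3713927/2 ≈ -1.8570e+6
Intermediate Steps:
U(J, o) = 1 - 2/o
t = -20335/2 (t = (-105*83)*((-2 - 12)/(-12)) = -(-2905)*(-14)/4 = -8715*7/6 = -20335/2 ≈ -10168.)
-801*2331 - t = -801*2331 - 1*(-20335/2) = -1867131 + 20335/2 = -3713927/2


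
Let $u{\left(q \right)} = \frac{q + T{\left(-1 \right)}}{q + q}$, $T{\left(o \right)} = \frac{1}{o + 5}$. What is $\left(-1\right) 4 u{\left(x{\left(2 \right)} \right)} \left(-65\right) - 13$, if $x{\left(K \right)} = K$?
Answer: $\frac{533}{4} \approx 133.25$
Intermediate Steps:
$T{\left(o \right)} = \frac{1}{5 + o}$
$u{\left(q \right)} = \frac{\frac{1}{4} + q}{2 q}$ ($u{\left(q \right)} = \frac{q + \frac{1}{5 - 1}}{q + q} = \frac{q + \frac{1}{4}}{2 q} = \left(q + \frac{1}{4}\right) \frac{1}{2 q} = \left(\frac{1}{4} + q\right) \frac{1}{2 q} = \frac{\frac{1}{4} + q}{2 q}$)
$\left(-1\right) 4 u{\left(x{\left(2 \right)} \right)} \left(-65\right) - 13 = \left(-1\right) 4 \frac{1 + 4 \cdot 2}{8 \cdot 2} \left(-65\right) - 13 = - 4 \cdot \frac{1}{8} \cdot \frac{1}{2} \left(1 + 8\right) \left(-65\right) - 13 = - 4 \cdot \frac{1}{8} \cdot \frac{1}{2} \cdot 9 \left(-65\right) - 13 = \left(-4\right) \frac{9}{16} \left(-65\right) - 13 = \left(- \frac{9}{4}\right) \left(-65\right) - 13 = \frac{585}{4} - 13 = \frac{533}{4}$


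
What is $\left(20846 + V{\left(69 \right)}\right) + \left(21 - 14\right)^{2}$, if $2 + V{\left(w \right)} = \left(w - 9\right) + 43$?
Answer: $20996$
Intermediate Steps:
$V{\left(w \right)} = 32 + w$ ($V{\left(w \right)} = -2 + \left(\left(w - 9\right) + 43\right) = -2 + \left(\left(-9 + w\right) + 43\right) = -2 + \left(34 + w\right) = 32 + w$)
$\left(20846 + V{\left(69 \right)}\right) + \left(21 - 14\right)^{2} = \left(20846 + \left(32 + 69\right)\right) + \left(21 - 14\right)^{2} = \left(20846 + 101\right) + 7^{2} = 20947 + 49 = 20996$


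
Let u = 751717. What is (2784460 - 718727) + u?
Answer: 2817450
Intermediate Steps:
(2784460 - 718727) + u = (2784460 - 718727) + 751717 = 2065733 + 751717 = 2817450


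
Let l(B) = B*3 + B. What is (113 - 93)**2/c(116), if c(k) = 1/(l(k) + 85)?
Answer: 219600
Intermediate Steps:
l(B) = 4*B (l(B) = 3*B + B = 4*B)
c(k) = 1/(85 + 4*k) (c(k) = 1/(4*k + 85) = 1/(85 + 4*k))
(113 - 93)**2/c(116) = (113 - 93)**2/(1/(85 + 4*116)) = 20**2/(1/(85 + 464)) = 400/(1/549) = 400*549 = 219600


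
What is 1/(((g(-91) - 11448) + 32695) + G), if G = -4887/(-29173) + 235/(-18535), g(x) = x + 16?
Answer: 108144311/2289648097470 ≈ 4.7232e-5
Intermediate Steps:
g(x) = 16 + x
G = 16744978/108144311 (G = -4887*(-1/29173) + 235*(-1/18535) = 4887/29173 - 47/3707 = 16744978/108144311 ≈ 0.15484)
1/(((g(-91) - 11448) + 32695) + G) = 1/((((16 - 91) - 11448) + 32695) + 16744978/108144311) = 1/(((-75 - 11448) + 32695) + 16744978/108144311) = 1/((-11523 + 32695) + 16744978/108144311) = 1/(21172 + 16744978/108144311) = 1/(2289648097470/108144311) = 108144311/2289648097470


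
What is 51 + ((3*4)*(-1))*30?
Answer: -309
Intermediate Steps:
51 + ((3*4)*(-1))*30 = 51 + (12*(-1))*30 = 51 - 12*30 = 51 - 360 = -309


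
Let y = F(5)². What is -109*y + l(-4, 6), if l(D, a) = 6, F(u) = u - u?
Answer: 6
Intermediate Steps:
F(u) = 0
y = 0 (y = 0² = 0)
-109*y + l(-4, 6) = -109*0 + 6 = 0 + 6 = 6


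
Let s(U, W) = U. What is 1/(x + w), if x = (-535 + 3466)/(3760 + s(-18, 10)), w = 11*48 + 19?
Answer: 3742/2049805 ≈ 0.0018255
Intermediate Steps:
w = 547 (w = 528 + 19 = 547)
x = 2931/3742 (x = (-535 + 3466)/(3760 - 18) = 2931/3742 ≈ 0.78327)
1/(x + w) = 1/(2931/3742 + 547) = 1/(2049805/3742) = 3742/2049805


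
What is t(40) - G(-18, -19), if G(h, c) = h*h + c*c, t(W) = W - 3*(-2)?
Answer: -639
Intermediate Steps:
t(W) = 6 + W (t(W) = W + 6 = 6 + W)
G(h, c) = c**2 + h**2 (G(h, c) = h**2 + c**2 = c**2 + h**2)
t(40) - G(-18, -19) = (6 + 40) - ((-19)**2 + (-18)**2) = 46 - (361 + 324) = 46 - 1*685 = 46 - 685 = -639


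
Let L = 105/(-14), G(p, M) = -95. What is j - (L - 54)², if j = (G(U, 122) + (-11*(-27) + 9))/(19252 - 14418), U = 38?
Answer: -36566371/9668 ≈ -3782.2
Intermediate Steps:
L = -15/2 (L = 105*(-1/14) = -15/2 ≈ -7.5000)
j = 211/4834 (j = (-95 + (-11*(-27) + 9))/(19252 - 14418) = (-95 + (297 + 9))/4834 = (-95 + 306)*(1/4834) = 211*(1/4834) = 211/4834 ≈ 0.043649)
j - (L - 54)² = 211/4834 - (-15/2 - 54)² = 211/4834 - (-123/2)² = 211/4834 - 1*15129/4 = 211/4834 - 15129/4 = -36566371/9668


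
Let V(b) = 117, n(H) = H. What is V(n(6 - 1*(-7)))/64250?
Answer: 117/64250 ≈ 0.0018210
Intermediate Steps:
V(n(6 - 1*(-7)))/64250 = 117/64250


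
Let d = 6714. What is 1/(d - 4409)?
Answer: 1/2305 ≈ 0.00043384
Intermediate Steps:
1/(d - 4409) = 1/(6714 - 4409) = 1/2305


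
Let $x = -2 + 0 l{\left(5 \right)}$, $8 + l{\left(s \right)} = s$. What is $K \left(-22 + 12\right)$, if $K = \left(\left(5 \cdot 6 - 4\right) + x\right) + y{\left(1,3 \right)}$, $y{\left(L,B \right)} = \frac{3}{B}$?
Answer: $-250$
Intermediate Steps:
$l{\left(s \right)} = -8 + s$
$x = -2$ ($x = -2 + 0 \left(-8 + 5\right) = -2 + 0 \left(-3\right) = -2 + 0 = -2$)
$K = 25$ ($K = \left(\left(5 \cdot 6 - 4\right) - 2\right) + \frac{3}{3} = \left(\left(30 - 4\right) - 2\right) + 3 \cdot \frac{1}{3} = \left(26 - 2\right) + 1 = 24 + 1 = 25$)
$K \left(-22 + 12\right) = 25 \left(-22 + 12\right) = 25 \left(-10\right) = -250$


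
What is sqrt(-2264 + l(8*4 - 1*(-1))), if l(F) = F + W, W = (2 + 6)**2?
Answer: I*sqrt(2167) ≈ 46.551*I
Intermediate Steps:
W = 64 (W = 8**2 = 64)
l(F) = 64 + F (l(F) = F + 64 = 64 + F)
sqrt(-2264 + l(8*4 - 1*(-1))) = sqrt(-2264 + (64 + (8*4 - 1*(-1)))) = sqrt(-2264 + (64 + (32 + 1))) = sqrt(-2264 + (64 + 33)) = sqrt(-2264 + 97) = sqrt(-2167) = I*sqrt(2167)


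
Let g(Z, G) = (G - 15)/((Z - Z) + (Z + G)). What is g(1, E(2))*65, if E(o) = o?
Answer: -845/3 ≈ -281.67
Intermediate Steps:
g(Z, G) = (-15 + G)/(G + Z) (g(Z, G) = (-15 + G)/(0 + (G + Z)) = (-15 + G)/(G + Z))
g(1, E(2))*65 = ((-15 + 2)/(2 + 1))*65 = (-13/3)*65 = ((1/3)*(-13))*65 = -13/3*65 = -845/3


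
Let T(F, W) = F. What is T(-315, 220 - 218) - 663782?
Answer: -664097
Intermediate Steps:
T(-315, 220 - 218) - 663782 = -315 - 663782 = -664097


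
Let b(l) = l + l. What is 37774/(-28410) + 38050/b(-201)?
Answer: -91348804/951735 ≈ -95.981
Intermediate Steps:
b(l) = 2*l
37774/(-28410) + 38050/b(-201) = 37774/(-28410) + 38050/((2*(-201))) = 37774*(-1/28410) + 38050/(-402) = -18887/14205 + 38050*(-1/402) = -18887/14205 - 19025/201 = -91348804/951735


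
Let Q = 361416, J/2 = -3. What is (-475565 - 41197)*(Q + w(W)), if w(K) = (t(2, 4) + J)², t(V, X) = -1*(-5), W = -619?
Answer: -186766571754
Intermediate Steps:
t(V, X) = 5
J = -6 (J = 2*(-3) = -6)
w(K) = 1 (w(K) = (5 - 6)² = (-1)² = 1)
(-475565 - 41197)*(Q + w(W)) = (-475565 - 41197)*(361416 + 1) = -516762*361417 = -186766571754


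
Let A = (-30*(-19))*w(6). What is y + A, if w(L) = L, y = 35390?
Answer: 38810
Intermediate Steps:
A = 3420 (A = -30*(-19)*6 = 570*6 = 3420)
y + A = 35390 + 3420 = 38810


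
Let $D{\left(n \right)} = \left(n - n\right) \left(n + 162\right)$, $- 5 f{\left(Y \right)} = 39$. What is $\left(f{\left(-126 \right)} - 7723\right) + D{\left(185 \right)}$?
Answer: $- \frac{38654}{5} \approx -7730.8$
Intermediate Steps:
$f{\left(Y \right)} = - \frac{39}{5}$ ($f{\left(Y \right)} = \left(- \frac{1}{5}\right) 39 = - \frac{39}{5}$)
$D{\left(n \right)} = 0$ ($D{\left(n \right)} = 0 \left(162 + n\right) = 0$)
$\left(f{\left(-126 \right)} - 7723\right) + D{\left(185 \right)} = \left(- \frac{39}{5} - 7723\right) + 0 = - \frac{38654}{5} + 0 = - \frac{38654}{5}$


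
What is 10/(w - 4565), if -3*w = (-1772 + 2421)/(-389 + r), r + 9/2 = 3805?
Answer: -204690/93442283 ≈ -0.0021905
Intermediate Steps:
r = 7601/2 (r = -9/2 + 3805 = 7601/2 ≈ 3800.5)
w = -1298/20469 (w = -(-1772 + 2421)/(3*(-389 + 7601/2)) = -649/(3*6823/2) = -649*2/(3*6823) = -1/3*1298/6823 = -1298/20469 ≈ -0.063413)
10/(w - 4565) = 10/(-1298/20469 - 4565) = 10/(-93442283/20469) = 10*(-20469/93442283) = -204690/93442283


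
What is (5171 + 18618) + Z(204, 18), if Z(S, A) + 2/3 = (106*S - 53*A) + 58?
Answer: 133549/3 ≈ 44516.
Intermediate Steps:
Z(S, A) = 172/3 - 53*A + 106*S (Z(S, A) = -2/3 + ((106*S - 53*A) + 58) = -2/3 + ((-53*A + 106*S) + 58) = -2/3 + (58 - 53*A + 106*S) = 172/3 - 53*A + 106*S)
(5171 + 18618) + Z(204, 18) = (5171 + 18618) + (172/3 - 53*18 + 106*204) = 23789 + (172/3 - 954 + 21624) = 23789 + 62182/3 = 133549/3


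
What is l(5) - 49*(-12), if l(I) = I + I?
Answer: 598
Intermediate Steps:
l(I) = 2*I
l(5) - 49*(-12) = 2*5 - 49*(-12) = 10 + 588 = 598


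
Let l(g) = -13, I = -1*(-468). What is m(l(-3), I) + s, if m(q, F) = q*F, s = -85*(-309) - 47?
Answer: 20134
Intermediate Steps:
I = 468
s = 26218 (s = 26265 - 47 = 26218)
m(q, F) = F*q
m(l(-3), I) + s = 468*(-13) + 26218 = -6084 + 26218 = 20134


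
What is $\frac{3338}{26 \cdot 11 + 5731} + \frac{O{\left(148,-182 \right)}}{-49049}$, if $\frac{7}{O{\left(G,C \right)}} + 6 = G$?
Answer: $\frac{301934905}{544261718} \approx 0.55476$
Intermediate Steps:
$O{\left(G,C \right)} = \frac{7}{-6 + G}$
$\frac{3338}{26 \cdot 11 + 5731} + \frac{O{\left(148,-182 \right)}}{-49049} = \frac{3338}{26 \cdot 11 + 5731} + \frac{7 \frac{1}{-6 + 148}}{-49049} = \frac{3338}{286 + 5731} + \frac{7}{142} \left(- \frac{1}{49049}\right) = \frac{3338}{6017} + 7 \cdot \frac{1}{142} \left(- \frac{1}{49049}\right) = 3338 \cdot \frac{1}{6017} + \frac{7}{142} \left(- \frac{1}{49049}\right) = \frac{3338}{6017} - \frac{1}{994994} = \frac{301934905}{544261718}$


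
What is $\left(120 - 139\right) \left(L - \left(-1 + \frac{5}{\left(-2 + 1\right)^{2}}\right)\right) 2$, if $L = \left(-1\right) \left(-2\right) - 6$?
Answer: $304$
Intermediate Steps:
$L = -4$ ($L = 2 - 6 = -4$)
$\left(120 - 139\right) \left(L - \left(-1 + \frac{5}{\left(-2 + 1\right)^{2}}\right)\right) 2 = \left(120 - 139\right) \left(-4 - \left(-1 + \frac{5}{\left(-2 + 1\right)^{2}}\right)\right) 2 = - 19 \left(-4 - \left(-1 + \frac{5}{\left(-1\right)^{2}}\right)\right) 2 = - 19 \left(-4 + \left(1 - \frac{5}{1}\right)\right) 2 = - 19 \left(-4 + \left(1 - 5\right)\right) 2 = - 19 \left(-4 - 4\right) 2 = - 19 \left(\left(-8\right) 2\right) = \left(-19\right) \left(-16\right) = 304$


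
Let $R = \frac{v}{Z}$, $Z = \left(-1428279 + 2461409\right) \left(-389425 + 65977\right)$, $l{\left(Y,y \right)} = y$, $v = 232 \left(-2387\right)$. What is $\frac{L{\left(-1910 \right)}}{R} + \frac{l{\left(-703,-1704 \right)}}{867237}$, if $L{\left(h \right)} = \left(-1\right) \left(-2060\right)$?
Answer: $\frac{3553490673348317648}{2858702231} \approx 1.243 \cdot 10^{9}$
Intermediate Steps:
$v = -553784$
$Z = -334163832240$ ($Z = 1033130 \left(-323448\right) = -334163832240$)
$L{\left(h \right)} = 2060$
$R = \frac{9889}{5967211290}$ ($R = - \frac{553784}{-334163832240} = \left(-553784\right) \left(- \frac{1}{334163832240}\right) = \frac{9889}{5967211290} \approx 1.6572 \cdot 10^{-6}$)
$\frac{L{\left(-1910 \right)}}{R} + \frac{l{\left(-703,-1704 \right)}}{867237} = \frac{2060}{\frac{9889}{5967211290}} - \frac{1704}{867237} = 2060 \cdot \frac{5967211290}{9889} - \frac{568}{289079} = \frac{12292455257400}{9889} - \frac{568}{289079} = \frac{3553490673348317648}{2858702231}$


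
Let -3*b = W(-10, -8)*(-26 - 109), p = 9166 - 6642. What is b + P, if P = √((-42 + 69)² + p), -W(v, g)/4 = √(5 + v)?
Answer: √3253 - 180*I*√5 ≈ 57.035 - 402.49*I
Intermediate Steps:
W(v, g) = -4*√(5 + v)
p = 2524
P = √3253 (P = √((-42 + 69)² + 2524) = √(27² + 2524) = √(729 + 2524) = √3253 ≈ 57.035)
b = -180*I*√5 (b = -(-4*√(5 - 10))*(-26 - 109)/3 = -(-4*I*√5)*(-135)/3 = -180*I*√5 ≈ -402.49*I)
b + P = -180*I*√5 + √3253 = √3253 - 180*I*√5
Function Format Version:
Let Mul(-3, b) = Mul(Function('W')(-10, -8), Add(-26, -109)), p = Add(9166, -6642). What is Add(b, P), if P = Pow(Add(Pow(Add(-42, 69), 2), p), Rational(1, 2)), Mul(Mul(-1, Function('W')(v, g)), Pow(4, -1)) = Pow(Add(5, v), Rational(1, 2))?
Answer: Add(Pow(3253, Rational(1, 2)), Mul(-180, I, Pow(5, Rational(1, 2)))) ≈ Add(57.035, Mul(-402.49, I))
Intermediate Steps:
Function('W')(v, g) = Mul(-4, Pow(Add(5, v), Rational(1, 2)))
p = 2524
P = Pow(3253, Rational(1, 2)) (P = Pow(Add(Pow(Add(-42, 69), 2), 2524), Rational(1, 2)) = Pow(Add(Pow(27, 2), 2524), Rational(1, 2)) = Pow(Add(729, 2524), Rational(1, 2)) = Pow(3253, Rational(1, 2)) ≈ 57.035)
b = Mul(-180, I, Pow(5, Rational(1, 2))) (b = Mul(Rational(-1, 3), Mul(Mul(-4, Pow(Add(5, -10), Rational(1, 2))), Add(-26, -109))) = Mul(Rational(-1, 3), Mul(Mul(-4, Pow(-5, Rational(1, 2))), -135)) = Mul(Rational(-1, 3), Mul(Mul(-4, Mul(I, Pow(5, Rational(1, 2)))), -135)) = Mul(Rational(-1, 3), Mul(Mul(-4, I, Pow(5, Rational(1, 2))), -135)) = Mul(Rational(-1, 3), Mul(540, I, Pow(5, Rational(1, 2)))) = Mul(-180, I, Pow(5, Rational(1, 2))) ≈ Mul(-402.49, I))
Add(b, P) = Add(Mul(-180, I, Pow(5, Rational(1, 2))), Pow(3253, Rational(1, 2))) = Add(Pow(3253, Rational(1, 2)), Mul(-180, I, Pow(5, Rational(1, 2))))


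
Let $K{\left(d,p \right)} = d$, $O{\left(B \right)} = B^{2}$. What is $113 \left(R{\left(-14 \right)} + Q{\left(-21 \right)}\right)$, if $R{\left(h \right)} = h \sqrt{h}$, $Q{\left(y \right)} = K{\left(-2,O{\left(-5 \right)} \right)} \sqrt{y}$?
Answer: $226 i \left(- \sqrt{21} - 7 \sqrt{14}\right) \approx - 6955.0 i$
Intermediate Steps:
$Q{\left(y \right)} = - 2 \sqrt{y}$
$R{\left(h \right)} = h^{\frac{3}{2}}$
$113 \left(R{\left(-14 \right)} + Q{\left(-21 \right)}\right) = 113 \left(\left(-14\right)^{\frac{3}{2}} - 2 \sqrt{-21}\right) = 113 \left(- 14 i \sqrt{14} - 2 i \sqrt{21}\right) = - 1582 i \sqrt{14} - 226 i \sqrt{21}$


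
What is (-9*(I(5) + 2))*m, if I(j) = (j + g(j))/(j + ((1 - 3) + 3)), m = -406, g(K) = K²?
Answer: 25578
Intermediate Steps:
I(j) = (j + j²)/(1 + j) (I(j) = (j + j²)/(j + ((1 - 3) + 3)) = (j + j²)/(j + (-2 + 3)) = (j + j²)/(j + 1) = (j + j²)/(1 + j))
(-9*(I(5) + 2))*m = -9*(5 + 2)*(-406) = -9*7*(-406) = -63*(-406) = 25578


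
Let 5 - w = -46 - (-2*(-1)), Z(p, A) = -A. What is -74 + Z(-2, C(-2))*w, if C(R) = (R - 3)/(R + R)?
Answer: -561/4 ≈ -140.25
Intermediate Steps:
C(R) = (-3 + R)/(2*R) (C(R) = (-3 + R)/((2*R)) = (-3 + R)*(1/(2*R)) = (-3 + R)/(2*R))
w = 53 (w = 5 - (-46 - (-2*(-1))) = 5 - (-46 - 2) = 5 - 1*(-48) = 5 + 48 = 53)
-74 + Z(-2, C(-2))*w = -74 - (-3 - 2)/(2*(-2))*53 = -74 - (-1)*(-5)/(2*2)*53 = -74 - 1*5/4*53 = -74 - 5/4*53 = -74 - 265/4 = -561/4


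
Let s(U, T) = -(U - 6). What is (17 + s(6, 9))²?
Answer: 289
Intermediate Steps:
s(U, T) = 6 - U (s(U, T) = -(-6 + U) = 6 - U)
(17 + s(6, 9))² = (17 + (6 - 1*6))² = (17 + (6 - 6))² = (17 + 0)² = 17² = 289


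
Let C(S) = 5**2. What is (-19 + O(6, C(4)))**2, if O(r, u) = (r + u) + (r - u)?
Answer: 49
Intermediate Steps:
C(S) = 25
O(r, u) = 2*r
(-19 + O(6, C(4)))**2 = (-19 + 2*6)**2 = (-19 + 12)**2 = (-7)**2 = 49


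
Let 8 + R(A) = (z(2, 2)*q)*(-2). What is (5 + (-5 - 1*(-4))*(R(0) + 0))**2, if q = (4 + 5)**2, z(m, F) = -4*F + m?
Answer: 919681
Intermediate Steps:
z(m, F) = m - 4*F
q = 81 (q = 9**2 = 81)
R(A) = 964 (R(A) = -8 + ((2 - 4*2)*81)*(-2) = -8 + ((2 - 8)*81)*(-2) = -8 - 6*81*(-2) = -8 - 486*(-2) = -8 + 972 = 964)
(5 + (-5 - 1*(-4))*(R(0) + 0))**2 = (5 + (-5 - 1*(-4))*(964 + 0))**2 = (5 + (-5 + 4)*964)**2 = (5 - 1*964)**2 = (5 - 964)**2 = (-959)**2 = 919681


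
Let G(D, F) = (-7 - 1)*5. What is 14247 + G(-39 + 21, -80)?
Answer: 14207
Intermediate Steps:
G(D, F) = -40 (G(D, F) = -8*5 = -40)
14247 + G(-39 + 21, -80) = 14247 - 40 = 14207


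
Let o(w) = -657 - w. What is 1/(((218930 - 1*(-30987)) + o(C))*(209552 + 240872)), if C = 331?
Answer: 1/112123595896 ≈ 8.9187e-12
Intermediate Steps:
1/(((218930 - 1*(-30987)) + o(C))*(209552 + 240872)) = 1/(((218930 - 1*(-30987)) + (-657 - 1*331))*(209552 + 240872)) = 1/(((218930 + 30987) + (-657 - 331))*450424) = 1/((249917 - 988)*450424) = 1/(248929*450424) = 1/112123595896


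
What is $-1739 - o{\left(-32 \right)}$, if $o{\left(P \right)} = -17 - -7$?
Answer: $-1729$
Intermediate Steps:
$o{\left(P \right)} = -10$ ($o{\left(P \right)} = -17 + 7 = -10$)
$-1739 - o{\left(-32 \right)} = -1739 - -10 = -1739 + 10 = -1729$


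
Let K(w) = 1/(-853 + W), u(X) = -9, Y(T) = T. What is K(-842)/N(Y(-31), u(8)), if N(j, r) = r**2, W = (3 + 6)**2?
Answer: -1/62532 ≈ -1.5992e-5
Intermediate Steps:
W = 81 (W = 9**2 = 81)
K(w) = -1/772 (K(w) = 1/(-853 + 81) = 1/(-772) = -1/772)
K(-842)/N(Y(-31), u(8)) = -1/(772*((-9)**2)) = -1/772/81 = -1/772*1/81 = -1/62532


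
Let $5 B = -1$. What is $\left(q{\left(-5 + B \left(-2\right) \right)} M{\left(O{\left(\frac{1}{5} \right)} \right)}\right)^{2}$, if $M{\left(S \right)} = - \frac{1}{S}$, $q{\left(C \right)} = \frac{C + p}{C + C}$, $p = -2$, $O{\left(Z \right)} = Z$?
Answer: $\frac{27225}{2116} \approx 12.866$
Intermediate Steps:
$B = - \frac{1}{5}$ ($B = \frac{1}{5} \left(-1\right) = - \frac{1}{5} \approx -0.2$)
$q{\left(C \right)} = \frac{-2 + C}{2 C}$ ($q{\left(C \right)} = \frac{C - 2}{C + C} = \frac{-2 + C}{2 C}$)
$\left(q{\left(-5 + B \left(-2\right) \right)} M{\left(O{\left(\frac{1}{5} \right)} \right)}\right)^{2} = \left(\frac{-2 - \frac{23}{5}}{2 \left(-5 - - \frac{2}{5}\right)} \left(- \frac{1}{\frac{1}{5}}\right)\right)^{2} = \left(\frac{-2 + \left(-5 + \frac{2}{5}\right)}{2 \left(-5 + \frac{2}{5}\right)} \left(- \frac{1}{\frac{1}{5}}\right)\right)^{2} = \left(\frac{-2 - \frac{23}{5}}{2 \left(- \frac{23}{5}\right)} \left(\left(-1\right) 5\right)\right)^{2} = \left(\frac{1}{2} \left(- \frac{5}{23}\right) \left(- \frac{33}{5}\right) \left(-5\right)\right)^{2} = \left(\frac{33}{46} \left(-5\right)\right)^{2} = \left(- \frac{165}{46}\right)^{2} = \frac{27225}{2116}$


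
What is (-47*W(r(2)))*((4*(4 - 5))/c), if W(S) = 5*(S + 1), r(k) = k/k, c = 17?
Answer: 1880/17 ≈ 110.59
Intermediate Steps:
r(k) = 1
W(S) = 5 + 5*S (W(S) = 5*(1 + S) = 5 + 5*S)
(-47*W(r(2)))*((4*(4 - 5))/c) = (-47*(5 + 5*1))*((4*(4 - 5))/17) = (-47*(5 + 5))*((4*(-1))*(1/17)) = (-47*10)*(-4*1/17) = -470*(-4/17) = 1880/17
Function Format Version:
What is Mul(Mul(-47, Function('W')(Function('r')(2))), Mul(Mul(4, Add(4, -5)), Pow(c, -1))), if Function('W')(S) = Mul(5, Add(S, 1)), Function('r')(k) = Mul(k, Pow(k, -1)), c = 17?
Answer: Rational(1880, 17) ≈ 110.59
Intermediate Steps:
Function('r')(k) = 1
Function('W')(S) = Add(5, Mul(5, S)) (Function('W')(S) = Mul(5, Add(1, S)) = Add(5, Mul(5, S)))
Mul(Mul(-47, Function('W')(Function('r')(2))), Mul(Mul(4, Add(4, -5)), Pow(c, -1))) = Mul(Mul(-47, Add(5, Mul(5, 1))), Mul(Mul(4, Add(4, -5)), Pow(17, -1))) = Mul(Mul(-47, Add(5, 5)), Mul(Mul(4, -1), Rational(1, 17))) = Mul(Mul(-47, 10), Mul(-4, Rational(1, 17))) = Mul(-470, Rational(-4, 17)) = Rational(1880, 17)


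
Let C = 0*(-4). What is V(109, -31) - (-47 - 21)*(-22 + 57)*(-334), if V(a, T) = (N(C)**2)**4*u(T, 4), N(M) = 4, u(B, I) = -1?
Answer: -860456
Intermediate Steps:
C = 0
V(a, T) = -65536 (V(a, T) = (4**2)**4*(-1) = 16**4*(-1) = 65536*(-1) = -65536)
V(109, -31) - (-47 - 21)*(-22 + 57)*(-334) = -65536 - (-47 - 21)*(-22 + 57)*(-334) = -65536 - (-68*35)*(-334) = -65536 - (-2380)*(-334) = -65536 - 1*794920 = -65536 - 794920 = -860456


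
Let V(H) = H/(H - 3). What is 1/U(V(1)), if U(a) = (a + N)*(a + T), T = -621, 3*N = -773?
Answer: 12/1925407 ≈ 6.2324e-6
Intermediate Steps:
N = -773/3 (N = (⅓)*(-773) = -773/3 ≈ -257.67)
V(H) = H/(-3 + H)
U(a) = (-621 + a)*(-773/3 + a) (U(a) = (a - 773/3)*(a - 621) = (-773/3 + a)*(-621 + a) = (-621 + a)*(-773/3 + a))
1/U(V(1)) = 1/(160011 + (1/(-3 + 1))² - 2636/(3*(-3 + 1))) = 1/(160011 + (1/(-2))² - 2636/(3*(-2))) = 1/(160011 + (1*(-½))² - 2636*(-1)/(3*2)) = 1/(160011 + (-½)² - 2636/3*(-½)) = 1/(160011 + ¼ + 1318/3) = 1/(1925407/12) = 12/1925407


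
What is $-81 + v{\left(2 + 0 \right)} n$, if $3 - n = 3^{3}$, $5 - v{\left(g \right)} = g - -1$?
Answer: $-129$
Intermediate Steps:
$v{\left(g \right)} = 4 - g$ ($v{\left(g \right)} = 5 - \left(g - -1\right) = 5 - \left(g + 1\right) = 5 - \left(1 + g\right) = 4 - g$)
$n = -24$ ($n = 3 - 3^{3} = 3 - 27 = -24$)
$-81 + v{\left(2 + 0 \right)} n = -81 + \left(4 - \left(2 + 0\right)\right) \left(-24\right) = -81 + \left(4 - 2\right) \left(-24\right) = -81 + 2 \left(-24\right) = -81 - 48 = -129$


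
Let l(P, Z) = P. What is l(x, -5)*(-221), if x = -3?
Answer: 663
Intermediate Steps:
l(x, -5)*(-221) = -3*(-221) = 663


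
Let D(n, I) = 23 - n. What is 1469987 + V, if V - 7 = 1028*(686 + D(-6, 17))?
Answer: 2205014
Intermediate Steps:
V = 735027 (V = 7 + 1028*(686 + (23 - 1*(-6))) = 7 + 1028*(686 + (23 + 6)) = 7 + 1028*(686 + 29) = 7 + 1028*715 = 7 + 735020 = 735027)
1469987 + V = 1469987 + 735027 = 2205014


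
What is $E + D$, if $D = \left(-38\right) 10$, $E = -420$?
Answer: $-800$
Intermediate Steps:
$D = -380$
$E + D = -420 - 380 = -800$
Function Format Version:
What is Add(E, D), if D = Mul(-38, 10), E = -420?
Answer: -800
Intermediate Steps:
D = -380
Add(E, D) = Add(-420, -380) = -800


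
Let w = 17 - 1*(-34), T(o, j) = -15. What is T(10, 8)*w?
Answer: -765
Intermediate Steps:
w = 51 (w = 17 + 34 = 51)
T(10, 8)*w = -15*51 = -765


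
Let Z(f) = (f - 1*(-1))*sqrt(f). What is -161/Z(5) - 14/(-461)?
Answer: 14/461 - 161*sqrt(5)/30 ≈ -11.970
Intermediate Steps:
Z(f) = sqrt(f)*(1 + f) (Z(f) = (f + 1)*sqrt(f) = (1 + f)*sqrt(f) = sqrt(f)*(1 + f))
-161/Z(5) - 14/(-461) = -161*sqrt(5)/(5*(1 + 5)) - 14/(-461) = -161*sqrt(5)/30 - 14*(-1/461) = -161*sqrt(5)/30 + 14/461 = 14/461 - 161*sqrt(5)/30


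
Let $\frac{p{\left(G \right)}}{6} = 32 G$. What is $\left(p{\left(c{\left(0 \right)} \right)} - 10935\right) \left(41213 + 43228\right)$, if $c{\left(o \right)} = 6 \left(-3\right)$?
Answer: $-1215190431$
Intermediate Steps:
$c{\left(o \right)} = -18$
$p{\left(G \right)} = 192 G$ ($p{\left(G \right)} = 6 \cdot 32 G = 192 G$)
$\left(p{\left(c{\left(0 \right)} \right)} - 10935\right) \left(41213 + 43228\right) = \left(192 \left(-18\right) - 10935\right) \left(41213 + 43228\right) = \left(-3456 - 10935\right) 84441 = \left(-14391\right) 84441 = -1215190431$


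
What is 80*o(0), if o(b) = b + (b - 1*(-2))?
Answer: 160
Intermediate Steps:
o(b) = 2 + 2*b (o(b) = b + (b + 2) = b + (2 + b) = 2 + 2*b)
80*o(0) = 80*(2 + 2*0) = 80*(2 + 0) = 80*2 = 160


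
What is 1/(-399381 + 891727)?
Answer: 1/492346 ≈ 2.0311e-6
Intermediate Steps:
1/(-399381 + 891727) = 1/492346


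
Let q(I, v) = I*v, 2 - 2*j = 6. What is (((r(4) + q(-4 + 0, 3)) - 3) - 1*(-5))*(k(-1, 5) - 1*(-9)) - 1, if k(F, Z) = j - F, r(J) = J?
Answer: -49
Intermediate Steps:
j = -2 (j = 1 - ½*6 = 1 - 3 = -2)
k(F, Z) = -2 - F
(((r(4) + q(-4 + 0, 3)) - 3) - 1*(-5))*(k(-1, 5) - 1*(-9)) - 1 = (((4 + (-4 + 0)*3) - 3) - 1*(-5))*((-2 - 1*(-1)) - 1*(-9)) - 1 = (((4 - 4*3) - 3) + 5)*((-2 + 1) + 9) - 1 = (((4 - 12) - 3) + 5)*(-1 + 9) - 1 = ((-8 - 3) + 5)*8 - 1 = (-11 + 5)*8 - 1 = -6*8 - 1 = -48 - 1 = -49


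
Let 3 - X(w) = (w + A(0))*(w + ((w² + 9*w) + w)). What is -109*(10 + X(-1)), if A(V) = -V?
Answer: -327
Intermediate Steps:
X(w) = 3 - w*(w² + 11*w) (X(w) = 3 - (w - 1*0)*(w + ((w² + 9*w) + w)) = 3 - (w + 0)*(w + (w² + 10*w)) = 3 - w*(w² + 11*w))
-109*(10 + X(-1)) = -109*(10 + (3 - 1*(-1)³ - 11*(-1)²)) = -109*(10 + (3 - 1*(-1) - 11*1)) = -109*(10 + (3 + 1 - 11)) = -109*(10 - 7) = -109*3 = -327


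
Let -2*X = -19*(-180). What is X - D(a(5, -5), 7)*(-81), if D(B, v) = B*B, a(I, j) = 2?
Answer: -1386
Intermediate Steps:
D(B, v) = B²
X = -1710 (X = -(-19)*(-180)/2 = -½*3420 = -1710)
X - D(a(5, -5), 7)*(-81) = -1710 - 2²*(-81) = -1710 - 4*(-81) = -1710 - 1*(-324) = -1710 + 324 = -1386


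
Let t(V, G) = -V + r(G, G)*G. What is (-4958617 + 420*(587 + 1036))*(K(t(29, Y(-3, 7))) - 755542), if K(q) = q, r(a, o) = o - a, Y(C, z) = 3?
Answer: 3231544677447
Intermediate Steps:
t(V, G) = -V (t(V, G) = -V + (G - G)*G = -V + 0*G = -V + 0 = -V)
(-4958617 + 420*(587 + 1036))*(K(t(29, Y(-3, 7))) - 755542) = (-4958617 + 420*(587 + 1036))*(-1*29 - 755542) = (-4958617 + 420*1623)*(-29 - 755542) = (-4958617 + 681660)*(-755571) = -4276957*(-755571) = 3231544677447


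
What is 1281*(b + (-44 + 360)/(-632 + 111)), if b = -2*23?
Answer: -31105242/521 ≈ -59703.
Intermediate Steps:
b = -46
1281*(b + (-44 + 360)/(-632 + 111)) = 1281*(-46 + (-44 + 360)/(-632 + 111)) = 1281*(-46 + 316/(-521)) = 1281*(-46 + 316*(-1/521)) = 1281*(-46 - 316/521) = 1281*(-24282/521) = -31105242/521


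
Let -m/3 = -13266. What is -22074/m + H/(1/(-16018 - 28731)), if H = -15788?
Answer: 4686196003517/6633 ≈ 7.0650e+8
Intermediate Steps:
m = 39798 (m = -3*(-13266) = 39798)
-22074/m + H/(1/(-16018 - 28731)) = -22074/39798 - 15788/(1/(-16018 - 28731)) = -22074*1/39798 - 15788/(1/(-44749)) = -3679/6633 - 15788/(-1/44749) = -3679/6633 - 15788*(-44749) = -3679/6633 + 706497212 = 4686196003517/6633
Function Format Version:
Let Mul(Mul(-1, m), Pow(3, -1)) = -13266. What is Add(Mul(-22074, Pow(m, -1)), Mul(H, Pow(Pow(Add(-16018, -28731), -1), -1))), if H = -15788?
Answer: Rational(4686196003517, 6633) ≈ 7.0650e+8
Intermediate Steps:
m = 39798 (m = Mul(-3, -13266) = 39798)
Add(Mul(-22074, Pow(m, -1)), Mul(H, Pow(Pow(Add(-16018, -28731), -1), -1))) = Add(Mul(-22074, Pow(39798, -1)), Mul(-15788, Pow(Pow(Add(-16018, -28731), -1), -1))) = Add(Mul(-22074, Rational(1, 39798)), Mul(-15788, Pow(Pow(-44749, -1), -1))) = Add(Rational(-3679, 6633), Mul(-15788, Pow(Rational(-1, 44749), -1))) = Add(Rational(-3679, 6633), Mul(-15788, -44749)) = Add(Rational(-3679, 6633), 706497212) = Rational(4686196003517, 6633)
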